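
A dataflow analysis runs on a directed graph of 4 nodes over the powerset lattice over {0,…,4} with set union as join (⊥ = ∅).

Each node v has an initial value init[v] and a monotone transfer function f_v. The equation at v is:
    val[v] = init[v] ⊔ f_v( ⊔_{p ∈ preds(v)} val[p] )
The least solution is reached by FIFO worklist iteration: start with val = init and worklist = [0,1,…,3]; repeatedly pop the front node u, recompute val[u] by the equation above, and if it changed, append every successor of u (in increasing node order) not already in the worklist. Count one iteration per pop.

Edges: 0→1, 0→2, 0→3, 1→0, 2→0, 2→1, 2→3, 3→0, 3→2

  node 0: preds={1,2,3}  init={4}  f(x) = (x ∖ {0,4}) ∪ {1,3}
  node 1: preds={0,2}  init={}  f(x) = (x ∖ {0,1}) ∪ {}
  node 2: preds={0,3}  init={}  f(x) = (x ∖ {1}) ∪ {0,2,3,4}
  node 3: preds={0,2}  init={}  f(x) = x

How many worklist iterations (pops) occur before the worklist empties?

9

Worklist (9 pops):
  #1 pop 0: in={} → {1,3,4} (was {4}); enqueue []
  #2 pop 1: in={1,3,4} → {3,4} (was {}); enqueue [0]
  #3 pop 2: in={1,3,4} → {0,2,3,4} (was {}); enqueue [1]
  #4 pop 3: in={0,1,2,3,4} → {0,1,2,3,4} (was {}); enqueue [2]
  #5 pop 0: in={0,1,2,3,4} → {1,2,3,4} (was {1,3,4}); enqueue [3]
  #6 pop 1: in={0,1,2,3,4} → {2,3,4} (was {3,4}); enqueue [0]
  #7 pop 2: in={0,1,2,3,4} → {0,2,3,4} (no change)
  #8 pop 3: in={0,1,2,3,4} → {0,1,2,3,4} (no change)
  #9 pop 0: in={0,1,2,3,4} → {1,2,3,4} (no change)

Fixpoint:
  val[0] = {1,2,3,4}
  val[1] = {2,3,4}
  val[2] = {0,2,3,4}
  val[3] = {0,1,2,3,4}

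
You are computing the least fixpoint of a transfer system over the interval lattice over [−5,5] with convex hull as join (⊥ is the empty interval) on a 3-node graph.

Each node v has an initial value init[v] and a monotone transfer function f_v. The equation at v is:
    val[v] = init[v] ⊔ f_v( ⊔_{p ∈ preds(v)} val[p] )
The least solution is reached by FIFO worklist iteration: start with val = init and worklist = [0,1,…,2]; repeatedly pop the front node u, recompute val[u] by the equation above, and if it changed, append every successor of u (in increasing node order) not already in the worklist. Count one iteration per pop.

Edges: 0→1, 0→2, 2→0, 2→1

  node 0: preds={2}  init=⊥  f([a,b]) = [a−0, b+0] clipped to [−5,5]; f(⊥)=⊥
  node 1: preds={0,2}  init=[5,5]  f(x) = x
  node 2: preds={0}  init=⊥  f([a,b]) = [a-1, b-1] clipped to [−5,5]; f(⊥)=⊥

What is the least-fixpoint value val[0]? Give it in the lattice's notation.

⊥

Worklist (3 pops):
  #1 pop 0: in=⊥ → ⊥ (no change)
  #2 pop 1: in=⊥ → [5,5] (no change)
  #3 pop 2: in=⊥ → ⊥ (no change)

Fixpoint:
  val[0] = ⊥
  val[1] = [5,5]
  val[2] = ⊥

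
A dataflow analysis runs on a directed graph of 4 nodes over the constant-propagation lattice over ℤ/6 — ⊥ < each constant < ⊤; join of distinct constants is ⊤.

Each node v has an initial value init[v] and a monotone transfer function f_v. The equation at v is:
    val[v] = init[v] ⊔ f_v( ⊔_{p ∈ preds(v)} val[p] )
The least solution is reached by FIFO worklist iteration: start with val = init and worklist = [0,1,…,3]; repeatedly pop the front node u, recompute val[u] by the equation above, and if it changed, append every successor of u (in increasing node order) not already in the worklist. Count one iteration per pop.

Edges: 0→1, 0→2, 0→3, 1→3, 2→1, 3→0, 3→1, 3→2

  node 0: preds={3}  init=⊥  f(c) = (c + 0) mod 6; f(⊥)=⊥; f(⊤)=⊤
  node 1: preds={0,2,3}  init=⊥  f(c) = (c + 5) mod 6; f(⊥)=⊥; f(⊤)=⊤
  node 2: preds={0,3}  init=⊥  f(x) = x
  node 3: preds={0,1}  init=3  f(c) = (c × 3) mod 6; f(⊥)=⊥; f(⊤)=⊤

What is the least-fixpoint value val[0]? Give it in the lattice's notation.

Worklist (9 pops):
  #1 pop 0: in=3 → 3 (was ⊥); enqueue []
  #2 pop 1: in=3 → 2 (was ⊥); enqueue []
  #3 pop 2: in=3 → 3 (was ⊥); enqueue [1]
  #4 pop 3: in=⊤ → ⊤ (was 3); enqueue [0,2]
  #5 pop 1: in=⊤ → ⊤ (was 2); enqueue [3]
  #6 pop 0: in=⊤ → ⊤ (was 3); enqueue [1]
  #7 pop 2: in=⊤ → ⊤ (was 3); enqueue []
  #8 pop 3: in=⊤ → ⊤ (no change)
  #9 pop 1: in=⊤ → ⊤ (no change)

Fixpoint:
  val[0] = ⊤
  val[1] = ⊤
  val[2] = ⊤
  val[3] = ⊤

⊤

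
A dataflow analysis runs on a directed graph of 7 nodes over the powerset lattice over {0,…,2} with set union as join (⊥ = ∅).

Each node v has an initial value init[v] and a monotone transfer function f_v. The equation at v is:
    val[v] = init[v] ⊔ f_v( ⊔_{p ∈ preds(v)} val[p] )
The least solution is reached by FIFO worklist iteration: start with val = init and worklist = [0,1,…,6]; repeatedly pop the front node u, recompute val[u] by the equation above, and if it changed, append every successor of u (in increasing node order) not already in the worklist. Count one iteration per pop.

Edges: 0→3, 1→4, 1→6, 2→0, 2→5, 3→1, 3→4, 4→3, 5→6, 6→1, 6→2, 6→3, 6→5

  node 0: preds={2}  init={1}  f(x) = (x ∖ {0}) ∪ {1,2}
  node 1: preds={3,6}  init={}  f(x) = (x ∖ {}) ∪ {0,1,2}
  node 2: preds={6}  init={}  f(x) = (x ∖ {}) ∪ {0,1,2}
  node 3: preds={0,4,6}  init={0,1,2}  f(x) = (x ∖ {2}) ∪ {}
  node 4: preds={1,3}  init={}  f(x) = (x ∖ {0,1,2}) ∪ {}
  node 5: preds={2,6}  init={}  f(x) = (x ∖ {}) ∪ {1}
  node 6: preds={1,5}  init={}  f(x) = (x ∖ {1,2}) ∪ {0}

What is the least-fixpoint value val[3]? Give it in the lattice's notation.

Iteration log — 12 steps:
  step 1. node 0  ⊔preds={}  new={1,2}  old={1}  +wl: 
  step 2. node 1  ⊔preds={0,1,2}  new={0,1,2}  old={}  +wl: 
  step 3. node 2  ⊔preds={}  new={0,1,2}  old={}  +wl: 0
  step 4. node 3  ⊔preds={1,2}  new={0,1,2}  stable
  step 5. node 4  ⊔preds={0,1,2}  new={}  stable
  step 6. node 5  ⊔preds={0,1,2}  new={0,1,2}  old={}  +wl: 
  step 7. node 6  ⊔preds={0,1,2}  new={0}  old={}  +wl: 1,2,3,5
  step 8. node 0  ⊔preds={0,1,2}  new={1,2}  stable
  step 9. node 1  ⊔preds={0,1,2}  new={0,1,2}  stable
  step 10. node 2  ⊔preds={0}  new={0,1,2}  stable
  step 11. node 3  ⊔preds={0,1,2}  new={0,1,2}  stable
  step 12. node 5  ⊔preds={0,1,2}  new={0,1,2}  stable

Least fixpoint reached:
  node 0: {1,2}
  node 1: {0,1,2}
  node 2: {0,1,2}
  node 3: {0,1,2}
  node 4: {}
  node 5: {0,1,2}
  node 6: {0}

{0,1,2}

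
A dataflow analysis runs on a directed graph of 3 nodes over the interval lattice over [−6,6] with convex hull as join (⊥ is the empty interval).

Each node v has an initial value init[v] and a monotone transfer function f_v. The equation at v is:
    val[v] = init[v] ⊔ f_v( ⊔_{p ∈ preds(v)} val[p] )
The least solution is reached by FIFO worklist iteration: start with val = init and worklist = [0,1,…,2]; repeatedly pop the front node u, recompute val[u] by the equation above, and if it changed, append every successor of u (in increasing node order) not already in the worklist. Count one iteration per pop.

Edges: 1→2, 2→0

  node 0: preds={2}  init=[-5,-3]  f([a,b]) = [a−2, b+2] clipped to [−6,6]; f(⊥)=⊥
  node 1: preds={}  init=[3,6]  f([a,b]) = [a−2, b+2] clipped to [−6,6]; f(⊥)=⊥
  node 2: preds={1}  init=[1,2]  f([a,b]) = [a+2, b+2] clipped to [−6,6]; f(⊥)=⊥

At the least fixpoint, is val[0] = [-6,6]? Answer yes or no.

Worklist (4 pops):
  #1 pop 0: in=[1,2] → [-5,4] (was [-5,-3]); enqueue []
  #2 pop 1: in=⊥ → [3,6] (no change)
  #3 pop 2: in=[3,6] → [1,6] (was [1,2]); enqueue [0]
  #4 pop 0: in=[1,6] → [-5,6] (was [-5,4]); enqueue []

Fixpoint:
  val[0] = [-5,6]
  val[1] = [3,6]
  val[2] = [1,6]

no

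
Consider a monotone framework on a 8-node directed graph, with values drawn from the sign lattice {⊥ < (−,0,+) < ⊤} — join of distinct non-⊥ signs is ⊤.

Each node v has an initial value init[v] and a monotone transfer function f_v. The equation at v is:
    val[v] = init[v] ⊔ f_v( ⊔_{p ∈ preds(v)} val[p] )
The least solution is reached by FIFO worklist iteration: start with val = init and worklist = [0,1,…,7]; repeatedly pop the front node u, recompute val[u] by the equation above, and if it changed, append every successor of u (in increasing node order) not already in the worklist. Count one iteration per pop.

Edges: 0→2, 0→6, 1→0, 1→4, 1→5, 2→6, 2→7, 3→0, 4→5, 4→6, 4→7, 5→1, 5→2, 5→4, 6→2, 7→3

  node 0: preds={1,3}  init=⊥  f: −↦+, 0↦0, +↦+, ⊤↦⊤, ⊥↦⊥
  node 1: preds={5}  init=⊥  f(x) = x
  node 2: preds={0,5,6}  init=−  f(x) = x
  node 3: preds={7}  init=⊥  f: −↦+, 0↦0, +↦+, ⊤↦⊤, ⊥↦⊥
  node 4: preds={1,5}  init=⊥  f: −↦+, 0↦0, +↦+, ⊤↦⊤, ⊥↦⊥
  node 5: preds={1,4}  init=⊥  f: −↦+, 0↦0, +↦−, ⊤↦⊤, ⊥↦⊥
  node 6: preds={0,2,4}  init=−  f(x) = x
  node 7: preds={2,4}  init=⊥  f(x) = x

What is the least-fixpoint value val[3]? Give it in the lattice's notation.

Iteration log — 18 steps:
  step 1. node 0  ⊔preds=⊥  new=⊥  stable
  step 2. node 1  ⊔preds=⊥  new=⊥  stable
  step 3. node 2  ⊔preds=−  new=−  stable
  step 4. node 3  ⊔preds=⊥  new=⊥  stable
  step 5. node 4  ⊔preds=⊥  new=⊥  stable
  step 6. node 5  ⊔preds=⊥  new=⊥  stable
  step 7. node 6  ⊔preds=−  new=−  stable
  step 8. node 7  ⊔preds=−  new=−  old=⊥  +wl: 3
  step 9. node 3  ⊔preds=−  new=+  old=⊥  +wl: 0
  step 10. node 0  ⊔preds=+  new=+  old=⊥  +wl: 2,6
  step 11. node 2  ⊔preds=⊤  new=⊤  old=−  +wl: 7
  step 12. node 6  ⊔preds=⊤  new=⊤  old=−  +wl: 2
  step 13. node 7  ⊔preds=⊤  new=⊤  old=−  +wl: 3
  step 14. node 2  ⊔preds=⊤  new=⊤  stable
  step 15. node 3  ⊔preds=⊤  new=⊤  old=+  +wl: 0
  step 16. node 0  ⊔preds=⊤  new=⊤  old=+  +wl: 2,6
  step 17. node 2  ⊔preds=⊤  new=⊤  stable
  step 18. node 6  ⊔preds=⊤  new=⊤  stable

Least fixpoint reached:
  node 0: ⊤
  node 1: ⊥
  node 2: ⊤
  node 3: ⊤
  node 4: ⊥
  node 5: ⊥
  node 6: ⊤
  node 7: ⊤

⊤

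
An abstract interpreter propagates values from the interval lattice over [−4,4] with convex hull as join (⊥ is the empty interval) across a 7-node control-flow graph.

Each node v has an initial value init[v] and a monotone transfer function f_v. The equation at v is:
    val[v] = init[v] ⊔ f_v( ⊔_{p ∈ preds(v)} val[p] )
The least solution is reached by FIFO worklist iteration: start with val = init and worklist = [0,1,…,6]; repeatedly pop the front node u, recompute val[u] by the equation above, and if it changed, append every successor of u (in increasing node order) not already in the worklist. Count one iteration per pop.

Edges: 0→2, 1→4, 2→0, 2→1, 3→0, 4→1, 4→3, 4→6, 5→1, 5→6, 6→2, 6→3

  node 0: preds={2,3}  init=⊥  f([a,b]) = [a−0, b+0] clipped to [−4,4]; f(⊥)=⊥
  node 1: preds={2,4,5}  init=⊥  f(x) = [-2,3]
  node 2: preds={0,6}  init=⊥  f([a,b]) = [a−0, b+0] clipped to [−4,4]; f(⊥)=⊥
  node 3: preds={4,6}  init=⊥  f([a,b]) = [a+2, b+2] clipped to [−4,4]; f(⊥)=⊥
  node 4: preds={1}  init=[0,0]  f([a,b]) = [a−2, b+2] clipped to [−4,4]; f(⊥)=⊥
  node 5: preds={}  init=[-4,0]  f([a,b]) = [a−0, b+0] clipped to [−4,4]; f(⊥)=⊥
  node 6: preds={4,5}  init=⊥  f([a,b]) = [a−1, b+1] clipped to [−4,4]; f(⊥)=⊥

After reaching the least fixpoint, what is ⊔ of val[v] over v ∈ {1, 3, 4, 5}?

[-4,4]

Trace (14 dequeues):
  [1] u=0 | in ⊥ | out ⊥ | ==
  [2] u=1 | in [-4,0] | out [-2,3] | prev ⊥ | push {}
  [3] u=2 | in ⊥ | out ⊥ | ==
  [4] u=3 | in [0,0] | out [2,2] | prev ⊥ | push {0}
  [5] u=4 | in [-2,3] | out [-4,4] | prev [0,0] | push {1,3}
  [6] u=5 | in ⊥ | out [-4,0] | ==
  [7] u=6 | in [-4,4] | out [-4,4] | prev ⊥ | push {2}
  [8] u=0 | in [2,2] | out [2,2] | prev ⊥ | push {}
  [9] u=1 | in [-4,4] | out [-2,3] | ==
  [10] u=3 | in [-4,4] | out [-2,4] | prev [2,2] | push {0}
  [11] u=2 | in [-4,4] | out [-4,4] | prev ⊥ | push {1}
  [12] u=0 | in [-4,4] | out [-4,4] | prev [2,2] | push {2}
  [13] u=1 | in [-4,4] | out [-2,3] | ==
  [14] u=2 | in [-4,4] | out [-4,4] | ==

Converged values:
  [0] [-4,4]
  [1] [-2,3]
  [2] [-4,4]
  [3] [-2,4]
  [4] [-4,4]
  [5] [-4,0]
  [6] [-4,4]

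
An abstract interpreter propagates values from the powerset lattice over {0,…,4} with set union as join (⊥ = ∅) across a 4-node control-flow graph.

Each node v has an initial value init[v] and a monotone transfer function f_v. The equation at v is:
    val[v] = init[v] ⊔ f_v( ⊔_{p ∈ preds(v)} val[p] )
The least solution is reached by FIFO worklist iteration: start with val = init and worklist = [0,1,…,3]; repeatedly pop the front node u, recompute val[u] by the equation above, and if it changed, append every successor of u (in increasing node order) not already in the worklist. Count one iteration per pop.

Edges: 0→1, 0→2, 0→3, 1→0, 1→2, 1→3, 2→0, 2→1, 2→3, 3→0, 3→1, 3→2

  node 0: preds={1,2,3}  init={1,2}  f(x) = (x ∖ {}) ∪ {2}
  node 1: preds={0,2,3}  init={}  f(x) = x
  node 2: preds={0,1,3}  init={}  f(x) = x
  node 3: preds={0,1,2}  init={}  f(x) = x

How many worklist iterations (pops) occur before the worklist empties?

7

Iteration log — 7 steps:
  step 1. node 0  ⊔preds={}  new={1,2}  stable
  step 2. node 1  ⊔preds={1,2}  new={1,2}  old={}  +wl: 0
  step 3. node 2  ⊔preds={1,2}  new={1,2}  old={}  +wl: 1
  step 4. node 3  ⊔preds={1,2}  new={1,2}  old={}  +wl: 2
  step 5. node 0  ⊔preds={1,2}  new={1,2}  stable
  step 6. node 1  ⊔preds={1,2}  new={1,2}  stable
  step 7. node 2  ⊔preds={1,2}  new={1,2}  stable

Least fixpoint reached:
  node 0: {1,2}
  node 1: {1,2}
  node 2: {1,2}
  node 3: {1,2}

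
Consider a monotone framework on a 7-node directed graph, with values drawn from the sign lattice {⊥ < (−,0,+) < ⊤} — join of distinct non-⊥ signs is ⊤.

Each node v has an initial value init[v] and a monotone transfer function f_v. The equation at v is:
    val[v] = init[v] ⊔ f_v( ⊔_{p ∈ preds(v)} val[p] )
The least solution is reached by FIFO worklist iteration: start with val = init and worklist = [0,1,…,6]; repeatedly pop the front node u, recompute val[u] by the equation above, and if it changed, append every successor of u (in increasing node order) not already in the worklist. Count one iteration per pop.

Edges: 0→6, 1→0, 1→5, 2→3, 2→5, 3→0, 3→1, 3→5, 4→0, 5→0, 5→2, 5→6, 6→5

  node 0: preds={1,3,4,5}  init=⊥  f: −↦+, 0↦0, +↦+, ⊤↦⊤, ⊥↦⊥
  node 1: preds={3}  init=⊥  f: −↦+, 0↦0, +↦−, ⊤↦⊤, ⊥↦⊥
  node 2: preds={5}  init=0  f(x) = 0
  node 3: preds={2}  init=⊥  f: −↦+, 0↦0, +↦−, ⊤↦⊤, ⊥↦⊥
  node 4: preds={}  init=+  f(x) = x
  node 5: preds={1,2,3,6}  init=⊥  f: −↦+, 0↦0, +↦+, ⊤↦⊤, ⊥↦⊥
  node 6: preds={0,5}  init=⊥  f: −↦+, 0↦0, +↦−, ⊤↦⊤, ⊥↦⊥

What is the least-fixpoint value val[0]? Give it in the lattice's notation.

⊤

Iteration log — 14 steps:
  step 1. node 0  ⊔preds=+  new=+  old=⊥  +wl: 
  step 2. node 1  ⊔preds=⊥  new=⊥  stable
  step 3. node 2  ⊔preds=⊥  new=0  stable
  step 4. node 3  ⊔preds=0  new=0  old=⊥  +wl: 0,1
  step 5. node 4  ⊔preds=⊥  new=+  stable
  step 6. node 5  ⊔preds=0  new=0  old=⊥  +wl: 2
  step 7. node 6  ⊔preds=⊤  new=⊤  old=⊥  +wl: 5
  step 8. node 0  ⊔preds=⊤  new=⊤  old=+  +wl: 6
  step 9. node 1  ⊔preds=0  new=0  old=⊥  +wl: 0
  step 10. node 2  ⊔preds=0  new=0  stable
  step 11. node 5  ⊔preds=⊤  new=⊤  old=0  +wl: 2
  step 12. node 6  ⊔preds=⊤  new=⊤  stable
  step 13. node 0  ⊔preds=⊤  new=⊤  stable
  step 14. node 2  ⊔preds=⊤  new=0  stable

Least fixpoint reached:
  node 0: ⊤
  node 1: 0
  node 2: 0
  node 3: 0
  node 4: +
  node 5: ⊤
  node 6: ⊤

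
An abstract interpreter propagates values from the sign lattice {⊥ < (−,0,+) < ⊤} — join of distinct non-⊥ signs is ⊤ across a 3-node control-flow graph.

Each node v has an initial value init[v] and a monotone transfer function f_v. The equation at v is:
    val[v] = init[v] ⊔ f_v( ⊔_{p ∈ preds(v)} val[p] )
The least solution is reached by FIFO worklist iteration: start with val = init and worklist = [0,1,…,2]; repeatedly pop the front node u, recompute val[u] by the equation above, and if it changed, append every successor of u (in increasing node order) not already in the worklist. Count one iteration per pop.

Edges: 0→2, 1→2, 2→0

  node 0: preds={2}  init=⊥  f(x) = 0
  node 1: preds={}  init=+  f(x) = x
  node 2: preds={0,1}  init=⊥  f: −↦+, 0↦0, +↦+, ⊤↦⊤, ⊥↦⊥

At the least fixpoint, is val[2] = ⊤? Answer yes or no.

yes

Worklist (4 pops):
  #1 pop 0: in=⊥ → 0 (was ⊥); enqueue []
  #2 pop 1: in=⊥ → + (no change)
  #3 pop 2: in=⊤ → ⊤ (was ⊥); enqueue [0]
  #4 pop 0: in=⊤ → 0 (no change)

Fixpoint:
  val[0] = 0
  val[1] = +
  val[2] = ⊤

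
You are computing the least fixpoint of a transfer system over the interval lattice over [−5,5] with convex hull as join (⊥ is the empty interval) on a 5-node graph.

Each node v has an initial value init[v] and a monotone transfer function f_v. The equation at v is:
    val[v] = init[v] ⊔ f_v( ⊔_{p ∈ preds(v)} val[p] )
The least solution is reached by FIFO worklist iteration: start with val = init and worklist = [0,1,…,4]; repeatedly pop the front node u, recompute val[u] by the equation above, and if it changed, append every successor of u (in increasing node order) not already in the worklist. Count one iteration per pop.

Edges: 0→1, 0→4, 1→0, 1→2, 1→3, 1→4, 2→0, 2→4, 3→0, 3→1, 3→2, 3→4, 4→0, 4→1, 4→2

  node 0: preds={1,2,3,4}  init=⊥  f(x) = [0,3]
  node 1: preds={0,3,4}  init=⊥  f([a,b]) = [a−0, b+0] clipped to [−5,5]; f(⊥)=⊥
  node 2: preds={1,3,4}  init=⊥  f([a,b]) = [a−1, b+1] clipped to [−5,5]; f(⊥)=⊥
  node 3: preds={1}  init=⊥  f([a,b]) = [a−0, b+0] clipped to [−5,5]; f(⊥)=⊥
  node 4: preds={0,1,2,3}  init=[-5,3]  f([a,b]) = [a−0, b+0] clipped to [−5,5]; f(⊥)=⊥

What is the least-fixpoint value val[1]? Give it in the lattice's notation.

[-5,5]

Trace (20 dequeues):
  [1] u=0 | in [-5,3] | out [0,3] | prev ⊥ | push {}
  [2] u=1 | in [-5,3] | out [-5,3] | prev ⊥ | push {0}
  [3] u=2 | in [-5,3] | out [-5,4] | prev ⊥ | push {}
  [4] u=3 | in [-5,3] | out [-5,3] | prev ⊥ | push {1,2}
  [5] u=4 | in [-5,4] | out [-5,4] | prev [-5,3] | push {}
  [6] u=0 | in [-5,4] | out [0,3] | ==
  [7] u=1 | in [-5,4] | out [-5,4] | prev [-5,3] | push {0,3,4}
  [8] u=2 | in [-5,4] | out [-5,5] | prev [-5,4] | push {}
  [9] u=0 | in [-5,5] | out [0,3] | ==
  [10] u=3 | in [-5,4] | out [-5,4] | prev [-5,3] | push {0,1,2}
  [11] u=4 | in [-5,5] | out [-5,5] | prev [-5,4] | push {}
  [12] u=0 | in [-5,5] | out [0,3] | ==
  [13] u=1 | in [-5,5] | out [-5,5] | prev [-5,4] | push {0,3,4}
  [14] u=2 | in [-5,5] | out [-5,5] | ==
  [15] u=0 | in [-5,5] | out [0,3] | ==
  [16] u=3 | in [-5,5] | out [-5,5] | prev [-5,4] | push {0,1,2}
  [17] u=4 | in [-5,5] | out [-5,5] | ==
  [18] u=0 | in [-5,5] | out [0,3] | ==
  [19] u=1 | in [-5,5] | out [-5,5] | ==
  [20] u=2 | in [-5,5] | out [-5,5] | ==

Converged values:
  [0] [0,3]
  [1] [-5,5]
  [2] [-5,5]
  [3] [-5,5]
  [4] [-5,5]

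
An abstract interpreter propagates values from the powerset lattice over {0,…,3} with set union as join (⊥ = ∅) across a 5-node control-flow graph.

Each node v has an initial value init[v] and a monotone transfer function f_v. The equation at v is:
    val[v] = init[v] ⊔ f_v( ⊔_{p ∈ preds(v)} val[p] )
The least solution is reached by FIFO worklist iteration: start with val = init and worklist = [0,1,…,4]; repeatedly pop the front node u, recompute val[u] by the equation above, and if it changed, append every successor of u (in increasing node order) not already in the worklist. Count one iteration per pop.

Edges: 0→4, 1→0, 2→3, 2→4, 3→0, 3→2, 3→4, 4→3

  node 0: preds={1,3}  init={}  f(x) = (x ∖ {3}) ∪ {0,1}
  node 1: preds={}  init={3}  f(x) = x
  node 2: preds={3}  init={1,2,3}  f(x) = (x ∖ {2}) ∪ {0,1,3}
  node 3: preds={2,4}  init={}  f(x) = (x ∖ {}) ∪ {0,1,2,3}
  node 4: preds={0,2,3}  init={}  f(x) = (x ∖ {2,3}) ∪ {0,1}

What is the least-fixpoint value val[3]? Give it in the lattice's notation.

{0,1,2,3}

Iteration log — 9 steps:
  step 1. node 0  ⊔preds={3}  new={0,1}  old={}  +wl: 
  step 2. node 1  ⊔preds={}  new={3}  stable
  step 3. node 2  ⊔preds={}  new={0,1,2,3}  old={1,2,3}  +wl: 
  step 4. node 3  ⊔preds={0,1,2,3}  new={0,1,2,3}  old={}  +wl: 0,2
  step 5. node 4  ⊔preds={0,1,2,3}  new={0,1}  old={}  +wl: 3
  step 6. node 0  ⊔preds={0,1,2,3}  new={0,1,2}  old={0,1}  +wl: 4
  step 7. node 2  ⊔preds={0,1,2,3}  new={0,1,2,3}  stable
  step 8. node 3  ⊔preds={0,1,2,3}  new={0,1,2,3}  stable
  step 9. node 4  ⊔preds={0,1,2,3}  new={0,1}  stable

Least fixpoint reached:
  node 0: {0,1,2}
  node 1: {3}
  node 2: {0,1,2,3}
  node 3: {0,1,2,3}
  node 4: {0,1}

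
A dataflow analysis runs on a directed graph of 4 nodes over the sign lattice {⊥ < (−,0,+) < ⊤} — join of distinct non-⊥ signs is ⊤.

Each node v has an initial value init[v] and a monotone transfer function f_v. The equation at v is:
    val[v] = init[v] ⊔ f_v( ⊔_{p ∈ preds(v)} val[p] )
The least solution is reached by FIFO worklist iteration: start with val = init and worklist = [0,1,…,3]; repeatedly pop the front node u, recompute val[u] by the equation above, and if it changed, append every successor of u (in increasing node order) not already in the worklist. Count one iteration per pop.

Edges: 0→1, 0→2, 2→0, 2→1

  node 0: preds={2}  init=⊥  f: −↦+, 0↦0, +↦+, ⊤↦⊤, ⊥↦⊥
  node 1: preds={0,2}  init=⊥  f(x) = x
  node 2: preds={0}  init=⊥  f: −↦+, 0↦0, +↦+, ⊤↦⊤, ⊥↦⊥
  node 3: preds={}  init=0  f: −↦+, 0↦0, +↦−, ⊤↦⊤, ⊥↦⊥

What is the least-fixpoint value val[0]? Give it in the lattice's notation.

⊥

Worklist (4 pops):
  #1 pop 0: in=⊥ → ⊥ (no change)
  #2 pop 1: in=⊥ → ⊥ (no change)
  #3 pop 2: in=⊥ → ⊥ (no change)
  #4 pop 3: in=⊥ → 0 (no change)

Fixpoint:
  val[0] = ⊥
  val[1] = ⊥
  val[2] = ⊥
  val[3] = 0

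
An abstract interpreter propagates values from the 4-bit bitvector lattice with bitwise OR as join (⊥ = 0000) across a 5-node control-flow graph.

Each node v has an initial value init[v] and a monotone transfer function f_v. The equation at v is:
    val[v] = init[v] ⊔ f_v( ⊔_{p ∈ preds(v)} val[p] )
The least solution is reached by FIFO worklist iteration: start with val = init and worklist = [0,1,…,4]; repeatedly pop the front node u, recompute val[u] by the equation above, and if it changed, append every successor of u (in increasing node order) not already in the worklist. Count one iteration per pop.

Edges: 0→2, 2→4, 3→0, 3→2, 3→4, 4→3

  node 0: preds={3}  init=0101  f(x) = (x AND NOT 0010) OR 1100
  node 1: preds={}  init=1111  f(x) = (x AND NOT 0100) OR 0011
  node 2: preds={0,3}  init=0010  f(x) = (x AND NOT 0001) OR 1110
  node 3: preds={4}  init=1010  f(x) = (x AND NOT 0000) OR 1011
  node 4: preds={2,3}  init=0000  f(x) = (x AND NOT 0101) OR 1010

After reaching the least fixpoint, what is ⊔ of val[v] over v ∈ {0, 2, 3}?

1111

Iteration log — 8 steps:
  step 1. node 0  ⊔preds=1010  new=1101  old=0101  +wl: 
  step 2. node 1  ⊔preds=0000  new=1111  stable
  step 3. node 2  ⊔preds=1111  new=1110  old=0010  +wl: 
  step 4. node 3  ⊔preds=0000  new=1011  old=1010  +wl: 0,2
  step 5. node 4  ⊔preds=1111  new=1010  old=0000  +wl: 3
  step 6. node 0  ⊔preds=1011  new=1101  stable
  step 7. node 2  ⊔preds=1111  new=1110  stable
  step 8. node 3  ⊔preds=1010  new=1011  stable

Least fixpoint reached:
  node 0: 1101
  node 1: 1111
  node 2: 1110
  node 3: 1011
  node 4: 1010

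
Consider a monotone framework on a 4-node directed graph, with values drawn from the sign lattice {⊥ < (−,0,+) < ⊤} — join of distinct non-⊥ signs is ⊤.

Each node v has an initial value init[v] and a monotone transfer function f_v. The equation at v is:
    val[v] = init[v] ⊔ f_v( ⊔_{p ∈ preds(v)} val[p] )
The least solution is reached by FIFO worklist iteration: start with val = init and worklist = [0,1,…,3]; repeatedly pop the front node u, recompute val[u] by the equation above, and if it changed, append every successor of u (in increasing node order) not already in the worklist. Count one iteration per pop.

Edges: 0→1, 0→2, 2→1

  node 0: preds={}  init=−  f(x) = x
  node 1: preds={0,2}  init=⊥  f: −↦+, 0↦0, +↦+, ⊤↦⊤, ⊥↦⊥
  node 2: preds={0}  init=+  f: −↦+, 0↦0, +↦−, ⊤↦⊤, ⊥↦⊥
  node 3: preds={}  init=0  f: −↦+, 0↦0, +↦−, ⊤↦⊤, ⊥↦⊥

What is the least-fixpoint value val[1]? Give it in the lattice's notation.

⊤

Trace (4 dequeues):
  [1] u=0 | in ⊥ | out − | ==
  [2] u=1 | in ⊤ | out ⊤ | prev ⊥ | push {}
  [3] u=2 | in − | out + | ==
  [4] u=3 | in ⊥ | out 0 | ==

Converged values:
  [0] −
  [1] ⊤
  [2] +
  [3] 0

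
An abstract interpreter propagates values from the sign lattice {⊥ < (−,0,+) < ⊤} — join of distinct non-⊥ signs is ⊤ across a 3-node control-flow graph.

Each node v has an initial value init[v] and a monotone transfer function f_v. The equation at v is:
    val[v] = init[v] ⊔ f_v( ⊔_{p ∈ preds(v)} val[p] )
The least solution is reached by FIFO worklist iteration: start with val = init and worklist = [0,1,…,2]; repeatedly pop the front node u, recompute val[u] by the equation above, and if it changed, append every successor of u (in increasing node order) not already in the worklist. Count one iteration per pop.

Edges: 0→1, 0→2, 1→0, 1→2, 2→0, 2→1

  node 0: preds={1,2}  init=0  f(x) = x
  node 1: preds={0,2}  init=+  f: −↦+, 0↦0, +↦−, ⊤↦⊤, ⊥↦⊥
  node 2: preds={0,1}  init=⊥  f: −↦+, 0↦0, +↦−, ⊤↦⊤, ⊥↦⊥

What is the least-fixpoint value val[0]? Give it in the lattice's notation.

Trace (5 dequeues):
  [1] u=0 | in + | out ⊤ | prev 0 | push {}
  [2] u=1 | in ⊤ | out ⊤ | prev + | push {0}
  [3] u=2 | in ⊤ | out ⊤ | prev ⊥ | push {1}
  [4] u=0 | in ⊤ | out ⊤ | ==
  [5] u=1 | in ⊤ | out ⊤ | ==

Converged values:
  [0] ⊤
  [1] ⊤
  [2] ⊤

⊤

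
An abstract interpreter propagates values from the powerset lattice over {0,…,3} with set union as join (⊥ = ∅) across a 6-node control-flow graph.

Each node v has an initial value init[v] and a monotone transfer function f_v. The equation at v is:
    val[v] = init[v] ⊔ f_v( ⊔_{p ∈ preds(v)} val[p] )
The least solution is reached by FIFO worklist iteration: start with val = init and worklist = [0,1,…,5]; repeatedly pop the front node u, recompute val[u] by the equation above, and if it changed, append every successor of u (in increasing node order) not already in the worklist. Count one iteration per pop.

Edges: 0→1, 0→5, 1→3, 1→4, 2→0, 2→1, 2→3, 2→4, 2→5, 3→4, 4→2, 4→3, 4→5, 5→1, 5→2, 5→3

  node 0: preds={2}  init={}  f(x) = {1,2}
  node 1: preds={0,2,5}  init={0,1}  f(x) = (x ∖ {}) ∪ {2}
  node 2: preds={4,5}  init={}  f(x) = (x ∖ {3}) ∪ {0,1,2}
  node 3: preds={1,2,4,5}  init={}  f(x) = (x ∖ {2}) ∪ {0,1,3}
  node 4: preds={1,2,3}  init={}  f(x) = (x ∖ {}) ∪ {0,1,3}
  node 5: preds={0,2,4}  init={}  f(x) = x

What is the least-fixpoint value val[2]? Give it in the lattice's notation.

{0,1,2}

Worklist (11 pops):
  #1 pop 0: in={} → {1,2} (was {}); enqueue []
  #2 pop 1: in={1,2} → {0,1,2} (was {0,1}); enqueue []
  #3 pop 2: in={} → {0,1,2} (was {}); enqueue [0,1]
  #4 pop 3: in={0,1,2} → {0,1,3} (was {}); enqueue []
  #5 pop 4: in={0,1,2,3} → {0,1,2,3} (was {}); enqueue [2,3]
  #6 pop 5: in={0,1,2,3} → {0,1,2,3} (was {}); enqueue []
  #7 pop 0: in={0,1,2} → {1,2} (no change)
  #8 pop 1: in={0,1,2,3} → {0,1,2,3} (was {0,1,2}); enqueue [4]
  #9 pop 2: in={0,1,2,3} → {0,1,2} (no change)
  #10 pop 3: in={0,1,2,3} → {0,1,3} (no change)
  #11 pop 4: in={0,1,2,3} → {0,1,2,3} (no change)

Fixpoint:
  val[0] = {1,2}
  val[1] = {0,1,2,3}
  val[2] = {0,1,2}
  val[3] = {0,1,3}
  val[4] = {0,1,2,3}
  val[5] = {0,1,2,3}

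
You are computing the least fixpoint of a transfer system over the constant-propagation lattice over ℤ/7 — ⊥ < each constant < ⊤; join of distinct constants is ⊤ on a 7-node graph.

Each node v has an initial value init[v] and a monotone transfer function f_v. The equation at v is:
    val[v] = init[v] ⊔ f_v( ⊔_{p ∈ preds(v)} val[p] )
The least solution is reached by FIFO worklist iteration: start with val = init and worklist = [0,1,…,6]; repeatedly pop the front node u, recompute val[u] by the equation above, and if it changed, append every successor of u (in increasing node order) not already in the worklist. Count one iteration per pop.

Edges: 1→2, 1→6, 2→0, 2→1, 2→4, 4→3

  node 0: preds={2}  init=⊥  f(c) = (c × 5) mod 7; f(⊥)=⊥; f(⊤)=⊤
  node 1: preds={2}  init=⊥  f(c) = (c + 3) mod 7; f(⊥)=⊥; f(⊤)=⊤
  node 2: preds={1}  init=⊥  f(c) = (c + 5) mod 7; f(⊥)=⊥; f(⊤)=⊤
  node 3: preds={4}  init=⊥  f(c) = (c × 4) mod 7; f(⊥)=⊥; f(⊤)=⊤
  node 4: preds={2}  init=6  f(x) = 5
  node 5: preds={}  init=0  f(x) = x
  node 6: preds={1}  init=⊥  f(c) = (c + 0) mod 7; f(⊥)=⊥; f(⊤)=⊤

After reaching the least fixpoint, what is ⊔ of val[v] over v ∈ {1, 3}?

⊤

Iteration log — 8 steps:
  step 1. node 0  ⊔preds=⊥  new=⊥  stable
  step 2. node 1  ⊔preds=⊥  new=⊥  stable
  step 3. node 2  ⊔preds=⊥  new=⊥  stable
  step 4. node 3  ⊔preds=6  new=3  old=⊥  +wl: 
  step 5. node 4  ⊔preds=⊥  new=⊤  old=6  +wl: 3
  step 6. node 5  ⊔preds=⊥  new=0  stable
  step 7. node 6  ⊔preds=⊥  new=⊥  stable
  step 8. node 3  ⊔preds=⊤  new=⊤  old=3  +wl: 

Least fixpoint reached:
  node 0: ⊥
  node 1: ⊥
  node 2: ⊥
  node 3: ⊤
  node 4: ⊤
  node 5: 0
  node 6: ⊥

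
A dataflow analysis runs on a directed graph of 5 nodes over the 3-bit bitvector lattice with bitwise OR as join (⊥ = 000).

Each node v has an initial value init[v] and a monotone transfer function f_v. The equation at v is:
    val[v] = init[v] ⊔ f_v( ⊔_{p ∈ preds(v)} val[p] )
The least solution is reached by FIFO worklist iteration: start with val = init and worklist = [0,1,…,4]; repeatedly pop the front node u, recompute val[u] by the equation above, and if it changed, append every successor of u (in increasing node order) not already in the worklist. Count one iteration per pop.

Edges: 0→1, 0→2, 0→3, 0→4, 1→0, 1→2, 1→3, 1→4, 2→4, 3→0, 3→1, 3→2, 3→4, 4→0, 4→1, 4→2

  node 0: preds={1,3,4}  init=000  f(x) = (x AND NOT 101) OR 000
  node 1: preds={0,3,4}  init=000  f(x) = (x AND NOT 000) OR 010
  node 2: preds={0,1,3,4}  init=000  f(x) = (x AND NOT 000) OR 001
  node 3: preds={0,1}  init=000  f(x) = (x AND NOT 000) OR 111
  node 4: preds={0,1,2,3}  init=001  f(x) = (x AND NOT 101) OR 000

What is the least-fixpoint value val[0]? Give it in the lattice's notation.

010

Worklist (11 pops):
  #1 pop 0: in=001 → 000 (no change)
  #2 pop 1: in=001 → 011 (was 000); enqueue [0]
  #3 pop 2: in=011 → 011 (was 000); enqueue []
  #4 pop 3: in=011 → 111 (was 000); enqueue [1,2]
  #5 pop 4: in=111 → 011 (was 001); enqueue []
  #6 pop 0: in=111 → 010 (was 000); enqueue [3,4]
  #7 pop 1: in=111 → 111 (was 011); enqueue [0]
  #8 pop 2: in=111 → 111 (was 011); enqueue []
  #9 pop 3: in=111 → 111 (no change)
  #10 pop 4: in=111 → 011 (no change)
  #11 pop 0: in=111 → 010 (no change)

Fixpoint:
  val[0] = 010
  val[1] = 111
  val[2] = 111
  val[3] = 111
  val[4] = 011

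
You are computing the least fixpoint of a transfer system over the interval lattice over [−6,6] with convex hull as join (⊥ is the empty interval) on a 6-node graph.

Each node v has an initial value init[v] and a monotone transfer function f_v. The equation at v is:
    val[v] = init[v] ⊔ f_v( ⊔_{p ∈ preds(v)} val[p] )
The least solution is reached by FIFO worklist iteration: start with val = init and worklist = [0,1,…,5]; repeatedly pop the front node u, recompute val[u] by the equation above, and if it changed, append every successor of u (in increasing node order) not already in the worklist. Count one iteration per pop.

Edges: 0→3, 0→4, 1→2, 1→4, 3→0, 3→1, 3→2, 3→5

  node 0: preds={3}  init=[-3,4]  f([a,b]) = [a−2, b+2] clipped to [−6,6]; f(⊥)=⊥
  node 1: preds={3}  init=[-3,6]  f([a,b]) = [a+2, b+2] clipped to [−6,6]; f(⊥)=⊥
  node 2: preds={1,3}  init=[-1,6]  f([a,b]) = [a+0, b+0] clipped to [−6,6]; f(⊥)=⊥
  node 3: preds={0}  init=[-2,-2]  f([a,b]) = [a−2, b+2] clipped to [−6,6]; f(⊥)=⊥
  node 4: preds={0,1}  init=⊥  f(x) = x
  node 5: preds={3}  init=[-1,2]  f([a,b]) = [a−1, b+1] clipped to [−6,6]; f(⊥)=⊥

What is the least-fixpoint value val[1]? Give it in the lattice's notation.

Trace (11 dequeues):
  [1] u=0 | in [-2,-2] | out [-4,4] | prev [-3,4] | push {}
  [2] u=1 | in [-2,-2] | out [-3,6] | ==
  [3] u=2 | in [-3,6] | out [-3,6] | prev [-1,6] | push {}
  [4] u=3 | in [-4,4] | out [-6,6] | prev [-2,-2] | push {0,1,2}
  [5] u=4 | in [-4,6] | out [-4,6] | prev ⊥ | push {}
  [6] u=5 | in [-6,6] | out [-6,6] | prev [-1,2] | push {}
  [7] u=0 | in [-6,6] | out [-6,6] | prev [-4,4] | push {3,4}
  [8] u=1 | in [-6,6] | out [-4,6] | prev [-3,6] | push {}
  [9] u=2 | in [-6,6] | out [-6,6] | prev [-3,6] | push {}
  [10] u=3 | in [-6,6] | out [-6,6] | ==
  [11] u=4 | in [-6,6] | out [-6,6] | prev [-4,6] | push {}

Converged values:
  [0] [-6,6]
  [1] [-4,6]
  [2] [-6,6]
  [3] [-6,6]
  [4] [-6,6]
  [5] [-6,6]

[-4,6]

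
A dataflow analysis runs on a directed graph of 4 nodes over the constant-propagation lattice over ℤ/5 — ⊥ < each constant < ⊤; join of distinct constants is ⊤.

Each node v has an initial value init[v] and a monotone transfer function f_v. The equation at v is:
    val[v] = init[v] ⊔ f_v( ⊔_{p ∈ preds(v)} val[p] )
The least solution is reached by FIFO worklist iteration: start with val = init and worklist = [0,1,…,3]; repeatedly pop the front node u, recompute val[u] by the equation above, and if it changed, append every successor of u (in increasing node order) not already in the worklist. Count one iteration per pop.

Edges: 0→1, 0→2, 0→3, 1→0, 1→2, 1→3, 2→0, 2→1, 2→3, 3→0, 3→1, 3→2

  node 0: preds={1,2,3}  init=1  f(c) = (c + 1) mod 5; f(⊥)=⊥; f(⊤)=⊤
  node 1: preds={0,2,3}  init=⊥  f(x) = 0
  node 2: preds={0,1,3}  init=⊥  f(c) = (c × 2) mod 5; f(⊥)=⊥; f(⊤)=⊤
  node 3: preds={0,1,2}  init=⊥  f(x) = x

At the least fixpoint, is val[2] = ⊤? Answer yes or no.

Worklist (8 pops):
  #1 pop 0: in=⊥ → 1 (no change)
  #2 pop 1: in=1 → 0 (was ⊥); enqueue [0]
  #3 pop 2: in=⊤ → ⊤ (was ⊥); enqueue [1]
  #4 pop 3: in=⊤ → ⊤ (was ⊥); enqueue [2]
  #5 pop 0: in=⊤ → ⊤ (was 1); enqueue [3]
  #6 pop 1: in=⊤ → 0 (no change)
  #7 pop 2: in=⊤ → ⊤ (no change)
  #8 pop 3: in=⊤ → ⊤ (no change)

Fixpoint:
  val[0] = ⊤
  val[1] = 0
  val[2] = ⊤
  val[3] = ⊤

yes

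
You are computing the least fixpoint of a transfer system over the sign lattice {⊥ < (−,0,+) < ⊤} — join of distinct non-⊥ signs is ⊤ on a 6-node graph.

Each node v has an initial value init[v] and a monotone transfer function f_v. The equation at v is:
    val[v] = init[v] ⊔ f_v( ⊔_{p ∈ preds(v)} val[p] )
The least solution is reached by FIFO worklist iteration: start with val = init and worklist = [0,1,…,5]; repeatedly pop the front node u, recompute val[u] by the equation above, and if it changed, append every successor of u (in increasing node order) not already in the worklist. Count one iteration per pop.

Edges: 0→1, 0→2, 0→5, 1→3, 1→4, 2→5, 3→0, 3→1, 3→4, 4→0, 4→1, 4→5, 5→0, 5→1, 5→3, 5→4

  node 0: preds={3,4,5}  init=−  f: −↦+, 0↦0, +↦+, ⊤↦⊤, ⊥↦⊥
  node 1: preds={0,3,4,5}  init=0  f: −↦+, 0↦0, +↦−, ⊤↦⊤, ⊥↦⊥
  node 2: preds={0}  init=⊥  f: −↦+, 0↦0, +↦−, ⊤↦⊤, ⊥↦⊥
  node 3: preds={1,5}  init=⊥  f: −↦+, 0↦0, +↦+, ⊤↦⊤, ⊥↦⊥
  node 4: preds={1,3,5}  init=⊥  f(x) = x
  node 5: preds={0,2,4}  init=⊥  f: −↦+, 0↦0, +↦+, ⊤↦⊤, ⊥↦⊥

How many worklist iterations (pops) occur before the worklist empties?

12

Worklist (12 pops):
  #1 pop 0: in=⊥ → − (no change)
  #2 pop 1: in=− → ⊤ (was 0); enqueue []
  #3 pop 2: in=− → + (was ⊥); enqueue []
  #4 pop 3: in=⊤ → ⊤ (was ⊥); enqueue [0,1]
  #5 pop 4: in=⊤ → ⊤ (was ⊥); enqueue []
  #6 pop 5: in=⊤ → ⊤ (was ⊥); enqueue [3,4]
  #7 pop 0: in=⊤ → ⊤ (was −); enqueue [2,5]
  #8 pop 1: in=⊤ → ⊤ (no change)
  #9 pop 3: in=⊤ → ⊤ (no change)
  #10 pop 4: in=⊤ → ⊤ (no change)
  #11 pop 2: in=⊤ → ⊤ (was +); enqueue []
  #12 pop 5: in=⊤ → ⊤ (no change)

Fixpoint:
  val[0] = ⊤
  val[1] = ⊤
  val[2] = ⊤
  val[3] = ⊤
  val[4] = ⊤
  val[5] = ⊤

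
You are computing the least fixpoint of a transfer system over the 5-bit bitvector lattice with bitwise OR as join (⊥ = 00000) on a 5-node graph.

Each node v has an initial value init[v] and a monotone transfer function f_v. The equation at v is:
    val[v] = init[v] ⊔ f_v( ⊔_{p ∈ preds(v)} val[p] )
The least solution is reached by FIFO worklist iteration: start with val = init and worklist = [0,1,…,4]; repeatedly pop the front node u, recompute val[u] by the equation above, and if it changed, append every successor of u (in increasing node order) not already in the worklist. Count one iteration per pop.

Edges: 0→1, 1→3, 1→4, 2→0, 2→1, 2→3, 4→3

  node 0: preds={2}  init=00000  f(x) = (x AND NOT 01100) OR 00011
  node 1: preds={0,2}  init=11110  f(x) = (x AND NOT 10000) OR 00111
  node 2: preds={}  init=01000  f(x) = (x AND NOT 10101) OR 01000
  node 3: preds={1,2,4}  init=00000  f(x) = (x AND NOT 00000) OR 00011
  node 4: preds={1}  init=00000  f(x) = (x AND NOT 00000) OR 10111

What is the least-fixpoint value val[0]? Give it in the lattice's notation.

00011

Iteration log — 6 steps:
  step 1. node 0  ⊔preds=01000  new=00011  old=00000  +wl: 
  step 2. node 1  ⊔preds=01011  new=11111  old=11110  +wl: 
  step 3. node 2  ⊔preds=00000  new=01000  stable
  step 4. node 3  ⊔preds=11111  new=11111  old=00000  +wl: 
  step 5. node 4  ⊔preds=11111  new=11111  old=00000  +wl: 3
  step 6. node 3  ⊔preds=11111  new=11111  stable

Least fixpoint reached:
  node 0: 00011
  node 1: 11111
  node 2: 01000
  node 3: 11111
  node 4: 11111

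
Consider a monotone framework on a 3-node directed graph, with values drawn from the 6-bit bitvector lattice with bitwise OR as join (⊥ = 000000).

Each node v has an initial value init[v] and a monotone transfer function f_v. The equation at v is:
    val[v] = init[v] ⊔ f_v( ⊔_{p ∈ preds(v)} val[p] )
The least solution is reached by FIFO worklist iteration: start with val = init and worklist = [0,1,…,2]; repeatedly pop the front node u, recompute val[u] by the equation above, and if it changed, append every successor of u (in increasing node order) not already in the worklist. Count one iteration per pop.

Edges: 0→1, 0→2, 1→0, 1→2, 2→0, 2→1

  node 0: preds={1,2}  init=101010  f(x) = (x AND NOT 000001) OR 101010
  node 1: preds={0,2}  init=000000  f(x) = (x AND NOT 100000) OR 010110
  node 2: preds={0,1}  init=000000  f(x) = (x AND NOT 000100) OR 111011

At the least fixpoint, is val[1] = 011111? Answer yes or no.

yes

Worklist (7 pops):
  #1 pop 0: in=000000 → 101010 (no change)
  #2 pop 1: in=101010 → 011110 (was 000000); enqueue [0]
  #3 pop 2: in=111110 → 111011 (was 000000); enqueue [1]
  #4 pop 0: in=111111 → 111110 (was 101010); enqueue [2]
  #5 pop 1: in=111111 → 011111 (was 011110); enqueue [0]
  #6 pop 2: in=111111 → 111011 (no change)
  #7 pop 0: in=111111 → 111110 (no change)

Fixpoint:
  val[0] = 111110
  val[1] = 011111
  val[2] = 111011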